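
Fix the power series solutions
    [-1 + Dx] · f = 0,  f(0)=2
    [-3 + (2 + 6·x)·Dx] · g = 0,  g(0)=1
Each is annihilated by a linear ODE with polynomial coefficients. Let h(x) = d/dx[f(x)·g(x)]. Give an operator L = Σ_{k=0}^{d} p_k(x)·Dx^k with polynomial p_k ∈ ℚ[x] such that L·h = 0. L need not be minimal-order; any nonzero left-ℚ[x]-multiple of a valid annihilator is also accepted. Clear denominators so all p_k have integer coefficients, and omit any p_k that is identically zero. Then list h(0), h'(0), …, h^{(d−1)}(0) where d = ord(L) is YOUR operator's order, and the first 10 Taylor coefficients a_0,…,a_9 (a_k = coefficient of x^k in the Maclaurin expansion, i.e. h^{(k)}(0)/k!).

f: a_k = 2, 2, 1, 1/3, 1/12, 1/60, 1/360, 1/2520, 1/20160, 1/181440, …
g: a_k = 1, 3/2, -9/8, 27/16, -405/128, 1701/256, -15309/1024, 72171/2048, -2814669/32768, 14073345/65536, …
f·g: L₀ = L_f ⊗_s L_g, ord ≤ 1·1.
Derive L from L₀ (diff closure).
L = (7 + 60·x + 36·x^2) + (-10 - 42·x - 36·x^2)·Dx  (order 1).
h: a_k = 5, 7/2, 71/8, -671/48, 16157/384, -88837/768, 14933039/46080, -589833983/645120, 3828061859/1474560, -1376727287801/185794560, …
ICs: h(0) = 5.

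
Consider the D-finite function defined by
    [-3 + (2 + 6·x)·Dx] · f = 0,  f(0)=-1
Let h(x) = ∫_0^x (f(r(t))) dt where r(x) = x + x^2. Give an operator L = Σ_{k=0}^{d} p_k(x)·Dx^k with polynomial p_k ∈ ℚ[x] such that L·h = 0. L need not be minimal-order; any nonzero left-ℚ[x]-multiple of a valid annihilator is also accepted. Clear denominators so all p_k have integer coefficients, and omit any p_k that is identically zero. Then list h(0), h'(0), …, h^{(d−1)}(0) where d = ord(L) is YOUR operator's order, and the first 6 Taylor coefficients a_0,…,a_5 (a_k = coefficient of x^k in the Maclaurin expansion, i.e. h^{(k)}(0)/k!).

L = (-3 - 6·x)·Dx + (2 + 6·x + 6·x^2)·Dx^2  (order 2).
h: a_k = 0, -1, -3/4, -1/8, 9/64, -99/640, …
ICs: h(0) = 0, h′(0) = -1.

f: a_k = -1, -3/2, 9/8, -27/16, 405/128, -1701/256, …
L₀ from L_f via x↦r, Dx↦r'^{-1}Dx.
Integrate: L := L₀·Dx.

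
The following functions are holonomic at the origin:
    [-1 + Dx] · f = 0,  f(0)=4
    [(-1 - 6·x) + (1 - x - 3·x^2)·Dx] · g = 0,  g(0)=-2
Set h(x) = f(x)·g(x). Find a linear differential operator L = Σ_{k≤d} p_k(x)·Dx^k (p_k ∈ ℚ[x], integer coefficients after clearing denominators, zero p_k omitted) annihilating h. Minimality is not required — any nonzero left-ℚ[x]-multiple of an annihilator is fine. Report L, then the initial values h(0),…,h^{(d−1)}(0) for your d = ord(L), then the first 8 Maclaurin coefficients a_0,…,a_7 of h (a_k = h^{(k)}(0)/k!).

f: a_k = 4, 4, 2, 2/3, 1/6, 1/30, 1/180, 1/1260, …
g: a_k = -2, -2, -8, -14, -38, -80, -194, -434, …
f·g: L₀ = L_f ⊗_s L_g, ord ≤ 1·1.
L = (2 + 5·x - 3·x^2) + (-1 + x + 3·x^2)·Dx  (order 1).
h: a_k = -8, -16, -44, -280/3, -677/3, -7586/15, -106447/90, -850483/315, …
ICs: h(0) = -8.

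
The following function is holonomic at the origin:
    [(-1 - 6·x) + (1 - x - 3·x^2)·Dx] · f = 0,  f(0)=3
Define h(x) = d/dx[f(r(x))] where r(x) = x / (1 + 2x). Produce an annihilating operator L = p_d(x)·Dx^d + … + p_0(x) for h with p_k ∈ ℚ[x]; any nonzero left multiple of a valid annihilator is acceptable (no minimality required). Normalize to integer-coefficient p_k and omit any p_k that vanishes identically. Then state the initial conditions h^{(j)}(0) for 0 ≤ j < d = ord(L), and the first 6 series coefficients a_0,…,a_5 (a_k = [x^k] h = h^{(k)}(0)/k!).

f: a_k = 3, 3, 12, 21, 57, 120, …
L₀ from L_f via x↦r, Dx↦r'^{-1}Dx.
Differentiate: ansatz ord ≤ ord L₀ ⇒ L.
L = (4 + 6·x + 30·x^2 + 32·x^3) + (-1 - 13·x - 45·x^2 - 38·x^3 + 16·x^4)·Dx  (order 1).
h: a_k = 3, 12, -45, 204, -840, 3330, …
ICs: h(0) = 3.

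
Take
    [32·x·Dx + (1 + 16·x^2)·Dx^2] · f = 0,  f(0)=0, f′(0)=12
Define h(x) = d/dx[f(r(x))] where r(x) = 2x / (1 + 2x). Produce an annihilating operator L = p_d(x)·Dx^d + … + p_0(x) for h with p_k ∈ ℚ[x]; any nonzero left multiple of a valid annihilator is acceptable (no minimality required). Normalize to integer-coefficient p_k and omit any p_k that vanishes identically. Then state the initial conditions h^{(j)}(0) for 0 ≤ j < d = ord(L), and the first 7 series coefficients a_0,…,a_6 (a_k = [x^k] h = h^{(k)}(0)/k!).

f: a_k = 0, 12, 0, -64, 0, 3072/5, 0, …
L₀ from L_f via x↦r, Dx↦r'^{-1}Dx.
h=h₀': d/dx-closure on L₀ ⇒ L.
L = (4 + 136·x) + (1 + 4·x + 68·x^2)·Dx  (order 1).
h: a_k = 24, -96, -1248, 11520, 38784, -938496, 1116672, …
ICs: h(0) = 24.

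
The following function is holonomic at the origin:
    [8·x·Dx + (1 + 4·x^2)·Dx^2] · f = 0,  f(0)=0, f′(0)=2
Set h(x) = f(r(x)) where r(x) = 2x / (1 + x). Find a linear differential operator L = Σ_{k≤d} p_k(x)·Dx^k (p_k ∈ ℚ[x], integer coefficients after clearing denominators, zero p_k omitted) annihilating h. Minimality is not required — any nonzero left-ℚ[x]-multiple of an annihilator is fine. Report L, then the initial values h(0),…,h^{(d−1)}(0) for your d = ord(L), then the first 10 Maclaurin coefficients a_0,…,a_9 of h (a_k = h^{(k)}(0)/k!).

f: a_k = 0, 2, 0, -8/3, 0, 32/5, 0, -128/7, 0, 512/9, …
f∘r: x↦r, Dx↦Dx/r' in L_f ⇒ L₀.
L = (2 + 34·x)·Dx + (1 + 2·x + 17·x^2)·Dx^2  (order 2).
h: a_k = 0, 4, -4, -52/3, 60, 404/5, -2444/3, 2908/7, 9660, -203996/9, …
ICs: h(0) = 0, h′(0) = 4.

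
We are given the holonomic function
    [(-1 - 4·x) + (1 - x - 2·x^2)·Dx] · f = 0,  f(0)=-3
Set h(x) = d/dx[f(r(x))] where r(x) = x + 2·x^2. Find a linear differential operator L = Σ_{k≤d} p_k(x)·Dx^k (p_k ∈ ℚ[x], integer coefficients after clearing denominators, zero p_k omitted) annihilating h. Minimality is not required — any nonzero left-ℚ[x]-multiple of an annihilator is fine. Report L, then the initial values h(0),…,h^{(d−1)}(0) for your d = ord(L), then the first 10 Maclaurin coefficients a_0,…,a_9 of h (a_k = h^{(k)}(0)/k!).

L = (10 + 72·x + 240·x^2 + 544·x^3 + 1344·x^4 + 1920·x^5 + 1280·x^6) + (-1 - 7·x - 12·x^2 + 32·x^3 + 200·x^4 + 384·x^5 + 448·x^6 + 256·x^7)·Dx  (order 1).
h: a_k = -3, -30, -153, -636, -2535, -10026, -37653, -139128, -506979, -1822950, …
ICs: h(0) = -3.

f: a_k = -3, -3, -9, -15, -33, -63, -129, -255, -513, -1023, …
h₀=f(r): pull back L_f along r ⇒ L₀.
Derive L from L₀ (diff closure).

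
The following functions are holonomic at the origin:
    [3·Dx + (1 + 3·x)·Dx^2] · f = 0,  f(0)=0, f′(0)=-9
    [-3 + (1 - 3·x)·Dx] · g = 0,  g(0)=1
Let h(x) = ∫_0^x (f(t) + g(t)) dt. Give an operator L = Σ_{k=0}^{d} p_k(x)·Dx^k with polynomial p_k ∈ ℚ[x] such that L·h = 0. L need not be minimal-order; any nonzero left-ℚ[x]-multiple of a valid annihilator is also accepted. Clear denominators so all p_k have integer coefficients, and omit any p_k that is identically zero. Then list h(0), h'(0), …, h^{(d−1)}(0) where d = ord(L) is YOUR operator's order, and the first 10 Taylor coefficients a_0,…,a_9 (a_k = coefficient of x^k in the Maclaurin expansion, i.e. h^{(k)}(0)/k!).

L = (-30 - 18·x)·Dx^2 + (-4 - 48·x - 36·x^2)·Dx^3 + (1 + x - 9·x^2 - 9·x^3)·Dx^4  (order 4).
h: a_k = 0, 1, -3, 15/2, 0, 567/20, 81/5, 2187/14, 2187/14, 8019/8, …
ICs: h(0) = 0, h′(0) = 1, h′′(0) = -6, h′′′(0) = 45.

f: a_k = 0, -9, 27/2, -27, 243/4, -729/5, 729/2, -6561/7, 19683/8, -6561, …
g: a_k = 1, 3, 9, 27, 81, 243, 729, 2187, 6561, 19683, …
h₀=f+g: left-lcm gives L₀, ord ≤ 3.
∫: right-multiply L₀ by Dx.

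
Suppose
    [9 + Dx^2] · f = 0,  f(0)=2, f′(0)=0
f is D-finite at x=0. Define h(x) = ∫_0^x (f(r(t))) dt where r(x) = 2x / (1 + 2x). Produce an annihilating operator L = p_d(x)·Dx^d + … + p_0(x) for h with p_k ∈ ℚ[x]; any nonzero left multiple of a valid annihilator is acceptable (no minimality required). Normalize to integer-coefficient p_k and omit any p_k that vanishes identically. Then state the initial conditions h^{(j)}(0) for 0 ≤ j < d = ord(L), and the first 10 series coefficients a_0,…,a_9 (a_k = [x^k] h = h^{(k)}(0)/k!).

L = 36·Dx + (4 + 24·x + 48·x^2 + 32·x^3)·Dx^2 + (1 + 8·x + 24·x^2 + 32·x^3 + 16·x^4)·Dx^3  (order 3).
h: a_k = 0, 2, 0, -12, 36, -324/5, 48, 936/5, -5508/5, 130468/35, …
ICs: h(0) = 0, h′(0) = 2, h′′(0) = 0.

f: a_k = 2, 0, -9, 0, 27/4, 0, -81/40, 0, 729/2240, 0, …
L₀ from L_f via x↦r, Dx↦r'^{-1}Dx.
h=∫h₀ ⇒ L = L₀·Dx.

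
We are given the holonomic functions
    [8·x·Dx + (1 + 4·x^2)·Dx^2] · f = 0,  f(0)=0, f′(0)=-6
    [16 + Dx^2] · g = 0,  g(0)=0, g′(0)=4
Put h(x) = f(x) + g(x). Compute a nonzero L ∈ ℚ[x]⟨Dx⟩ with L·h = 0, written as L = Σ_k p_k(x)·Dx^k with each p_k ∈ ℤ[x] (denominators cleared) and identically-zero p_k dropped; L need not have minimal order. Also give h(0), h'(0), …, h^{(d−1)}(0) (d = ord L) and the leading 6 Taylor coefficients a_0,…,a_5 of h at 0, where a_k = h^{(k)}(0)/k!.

L = (-512·x + 5120·x^3 + 4096·x^5)·Dx + (16 + 512·x^2 + 2304·x^4 + 2048·x^6)·Dx^2 + (-32·x + 320·x^3 + 256·x^5)·Dx^3 + (1 + 32·x^2 + 144·x^4 + 128·x^6)·Dx^4  (order 4).
h: a_k = 0, -2, 0, -8/3, 0, -32/3, …
ICs: h(0) = 0, h′(0) = -2, h′′(0) = 0, h′′′(0) = -16.

f: a_k = 0, -6, 0, 8, 0, -96/5, …
g: a_k = 0, 4, 0, -32/3, 0, 128/15, …
L₀ := lclm(L_f,L_g); ord L₀ ≤ 2+2.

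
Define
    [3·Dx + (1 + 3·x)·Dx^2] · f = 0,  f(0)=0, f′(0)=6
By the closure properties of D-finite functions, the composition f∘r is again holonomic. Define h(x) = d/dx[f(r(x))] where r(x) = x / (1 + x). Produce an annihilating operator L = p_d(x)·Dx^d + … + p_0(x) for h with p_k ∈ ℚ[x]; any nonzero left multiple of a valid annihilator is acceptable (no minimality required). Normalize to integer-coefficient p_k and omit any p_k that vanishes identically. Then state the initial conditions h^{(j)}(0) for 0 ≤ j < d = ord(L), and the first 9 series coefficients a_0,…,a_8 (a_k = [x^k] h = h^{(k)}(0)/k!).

L = (5 + 8·x) + (1 + 5·x + 4·x^2)·Dx  (order 1).
h: a_k = 6, -30, 126, -510, 2046, -8190, 32766, -131070, 524286, …
ICs: h(0) = 6.

f: a_k = 0, 6, -9, 18, -81/2, 486/5, -243, 4374/7, -6561/4, …
h₀=f(r): pull back L_f along r ⇒ L₀.
Differentiate: ansatz ord ≤ ord L₀ ⇒ L.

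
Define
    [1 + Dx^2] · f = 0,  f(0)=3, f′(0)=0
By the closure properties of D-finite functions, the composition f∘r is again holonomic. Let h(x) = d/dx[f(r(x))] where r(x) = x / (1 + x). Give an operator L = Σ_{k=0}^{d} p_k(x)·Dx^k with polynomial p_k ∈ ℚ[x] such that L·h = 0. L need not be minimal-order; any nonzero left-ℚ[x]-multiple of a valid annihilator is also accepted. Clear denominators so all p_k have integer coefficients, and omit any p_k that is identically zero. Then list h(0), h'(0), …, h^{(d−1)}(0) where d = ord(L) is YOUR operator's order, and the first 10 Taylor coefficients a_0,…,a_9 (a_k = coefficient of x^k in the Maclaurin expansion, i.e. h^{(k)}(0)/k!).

f: a_k = 3, 0, -3/2, 0, 1/8, 0, -1/240, 0, 1/13440, 0, …
Change of var in L_f (x↦r) gives L₀.
Derive L from L₀ (diff closure).
L = (7 + 12·x + 6·x^2) + (6 + 18·x + 18·x^2 + 6·x^3)·Dx + (1 + 4·x + 6·x^2 + 4·x^3 + x^4)·Dx^2  (order 2).
h: a_k = 0, -3, 9, -35/2, 55/2, -1501/40, 1827/40, -16699/336, 26373/560, -4260601/120960, …
ICs: h(0) = 0, h′(0) = -3.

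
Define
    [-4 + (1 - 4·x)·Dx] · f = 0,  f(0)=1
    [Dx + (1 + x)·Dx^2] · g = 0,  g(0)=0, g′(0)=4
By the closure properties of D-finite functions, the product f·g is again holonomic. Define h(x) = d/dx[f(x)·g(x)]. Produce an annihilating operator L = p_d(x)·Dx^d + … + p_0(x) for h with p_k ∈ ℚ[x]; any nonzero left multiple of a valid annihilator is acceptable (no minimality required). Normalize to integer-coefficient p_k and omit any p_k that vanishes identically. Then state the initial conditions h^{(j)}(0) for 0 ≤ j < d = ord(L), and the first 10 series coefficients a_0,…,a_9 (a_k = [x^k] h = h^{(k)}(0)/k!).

f: a_k = 1, 4, 16, 64, 256, 1024, 4096, 16384, 65536, 262144, …
g: a_k = 0, 4, -2, 4/3, -1, 4/5, -2/3, 4/7, -1/2, 4/9, …
Product ⇒ symmetric product L₀, ord ≤ 2.
h₀' ⇒ L via d/dx closure of L₀.
L = 16 + (10 + 20·x)·Dx + (-1 + 3·x + 4·x^2)·Dx^2  (order 2).
h: a_k = 4, 28, 172, 2740/3, 13712/3, 109676/5, 1535524/15, 49136348/105, 73704662/35, 589637044/63, …
ICs: h(0) = 4, h′(0) = 28.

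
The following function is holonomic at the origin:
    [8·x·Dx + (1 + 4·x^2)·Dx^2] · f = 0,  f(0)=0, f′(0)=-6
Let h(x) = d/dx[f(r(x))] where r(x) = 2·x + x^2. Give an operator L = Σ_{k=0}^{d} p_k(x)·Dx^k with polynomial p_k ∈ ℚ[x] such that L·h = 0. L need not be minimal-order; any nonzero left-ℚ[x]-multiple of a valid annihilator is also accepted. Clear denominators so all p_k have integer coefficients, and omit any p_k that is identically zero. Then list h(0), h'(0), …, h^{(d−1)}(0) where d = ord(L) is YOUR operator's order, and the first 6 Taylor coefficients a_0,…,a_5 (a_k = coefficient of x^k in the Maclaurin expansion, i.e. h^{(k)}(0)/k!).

L = (-1 + 32·x + 64·x^2 + 48·x^3 + 12·x^4) + (1 + x + 16·x^2 + 32·x^3 + 20·x^4 + 4·x^5)·Dx  (order 1).
h: a_k = -12, -12, 192, 384, -2832, -9168, …
ICs: h(0) = -12.

f: a_k = 0, -6, 0, 8, 0, -96/5, …
Substitute x→r, Dx→(1/r')Dx; clear ⇒ L₀.
Derive L from L₀ (diff closure).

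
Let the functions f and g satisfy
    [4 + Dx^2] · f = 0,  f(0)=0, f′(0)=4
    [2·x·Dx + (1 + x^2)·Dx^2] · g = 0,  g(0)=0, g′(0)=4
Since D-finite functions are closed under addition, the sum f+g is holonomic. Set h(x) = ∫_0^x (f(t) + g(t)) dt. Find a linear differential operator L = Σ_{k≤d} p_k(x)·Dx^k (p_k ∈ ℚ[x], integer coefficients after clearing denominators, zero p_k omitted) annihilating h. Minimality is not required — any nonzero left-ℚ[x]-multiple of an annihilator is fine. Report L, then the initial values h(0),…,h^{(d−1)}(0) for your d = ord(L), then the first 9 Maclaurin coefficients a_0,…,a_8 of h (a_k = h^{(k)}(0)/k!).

f: a_k = 0, 4, 0, -8/3, 0, 8/15, 0, -16/315, 0, …
g: a_k = 0, 4, 0, -4/3, 0, 4/5, 0, -4/7, 0, …
h₀=f+g: left-lcm gives L₀, ord ≤ 4.
Integrate: L := L₀·Dx.
L = (-32·x + 80·x^3 + 16·x^5)·Dx^2 + (4 + 32·x^2 + 36·x^4 + 8·x^6)·Dx^3 + (-8·x + 20·x^3 + 4·x^5)·Dx^4 + (1 + 8·x^2 + 9·x^4 + 2·x^6)·Dx^5  (order 5).
h: a_k = 0, 0, 4, 0, -1, 0, 2/9, 0, -7/90, …
ICs: h(0) = 0, h′(0) = 0, h′′(0) = 8, h′′′(0) = 0, h′′′′(0) = -24.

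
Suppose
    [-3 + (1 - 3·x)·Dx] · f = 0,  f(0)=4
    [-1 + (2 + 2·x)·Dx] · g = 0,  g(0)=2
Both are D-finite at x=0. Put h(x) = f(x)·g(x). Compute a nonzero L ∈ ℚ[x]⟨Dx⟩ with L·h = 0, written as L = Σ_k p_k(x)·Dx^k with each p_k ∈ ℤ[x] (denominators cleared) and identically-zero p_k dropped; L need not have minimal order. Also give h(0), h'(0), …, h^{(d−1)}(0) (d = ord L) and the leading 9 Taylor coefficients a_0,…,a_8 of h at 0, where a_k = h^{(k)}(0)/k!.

f: a_k = 4, 12, 36, 108, 324, 972, 2916, 8748, 26244, …
g: a_k = 2, 1, -1/4, 1/8, -5/64, 7/128, -21/512, 33/1024, -429/16384, …
Product ⇒ symmetric product L₀, ord ≤ 1.
L = (7 + 3·x) + (-2 + 4·x + 6·x^2)·Dx  (order 1).
h: a_k = 8, 28, 83, 499/2, 11971/16, 71833/32, 861975/128, 5171883/256, 248249955/4096, …
ICs: h(0) = 8.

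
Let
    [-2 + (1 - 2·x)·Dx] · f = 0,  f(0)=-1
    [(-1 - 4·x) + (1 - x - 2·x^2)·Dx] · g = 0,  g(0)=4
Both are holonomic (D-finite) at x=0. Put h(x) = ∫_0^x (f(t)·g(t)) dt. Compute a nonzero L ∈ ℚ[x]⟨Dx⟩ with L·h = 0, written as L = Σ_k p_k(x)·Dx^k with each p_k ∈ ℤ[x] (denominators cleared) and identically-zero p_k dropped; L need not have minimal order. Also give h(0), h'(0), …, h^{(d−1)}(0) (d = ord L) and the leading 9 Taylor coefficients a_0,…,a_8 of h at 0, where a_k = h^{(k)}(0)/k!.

f: a_k = -1, -2, -4, -8, -16, -32, -64, -128, -256, …
g: a_k = 4, 4, 12, 20, 44, 84, 172, 340, 684, …
Product ⇒ symmetric product L₀, ord ≤ 1.
∫: right-multiply L₀ by Dx.
L = (3 + 6·x)·Dx + (-1 + x + 2·x^2)·Dx^2  (order 2).
h: a_k = 0, -4, -6, -12, -23, -228/5, -90, -1252/7, -711/2, …
ICs: h(0) = 0, h′(0) = -4.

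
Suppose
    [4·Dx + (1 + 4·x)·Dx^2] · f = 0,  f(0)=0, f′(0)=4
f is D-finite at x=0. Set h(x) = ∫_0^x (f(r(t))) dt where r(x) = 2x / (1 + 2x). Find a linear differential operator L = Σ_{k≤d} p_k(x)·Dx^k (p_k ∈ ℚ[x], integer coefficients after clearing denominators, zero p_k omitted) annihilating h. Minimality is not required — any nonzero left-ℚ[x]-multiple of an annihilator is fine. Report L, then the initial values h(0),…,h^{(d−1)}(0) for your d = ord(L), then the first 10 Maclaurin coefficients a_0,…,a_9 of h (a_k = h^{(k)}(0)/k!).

f: a_k = 0, 4, -8, 64/3, -64, 1024/5, -2048/3, 16384/7, -8192, 262144/9, …
L₀ from L_f via x↦r, Dx↦r'^{-1}Dx.
h=∫h₀ ⇒ L = L₀·Dx.
L = (12 + 40·x)·Dx^2 + (1 + 12·x + 20·x^2)·Dx^3  (order 3).
h: a_k = 0, 0, 4, -16, 248/3, -2496/5, 49984/15, -23808, 1249984/7, -4166656/3, …
ICs: h(0) = 0, h′(0) = 0, h′′(0) = 8.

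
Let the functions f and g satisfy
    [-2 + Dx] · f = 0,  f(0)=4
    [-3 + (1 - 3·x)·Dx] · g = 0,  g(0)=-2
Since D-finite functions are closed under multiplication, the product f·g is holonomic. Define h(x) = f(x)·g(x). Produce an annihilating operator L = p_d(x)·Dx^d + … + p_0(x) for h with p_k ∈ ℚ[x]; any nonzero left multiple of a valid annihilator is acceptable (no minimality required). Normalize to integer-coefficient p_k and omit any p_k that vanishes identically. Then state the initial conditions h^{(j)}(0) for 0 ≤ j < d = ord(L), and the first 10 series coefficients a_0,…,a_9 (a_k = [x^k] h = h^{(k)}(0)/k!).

f: a_k = 4, 8, 8, 16/3, 8/3, 16/15, 16/45, 32/315, 8/315, 16/2835, …
g: a_k = -2, -6, -18, -54, -162, -486, -1458, -4374, -13122, -39366, …
Sym-product of L_f,L_g gives L₀ (≤ ord 1).
L = (5 - 6·x) + (-1 + 3·x)·Dx  (order 1).
h: a_k = -8, -40, -136, -1256/3, -3784/3, -56792/15, -102232/9, -10734424/315, -32203288/315, -869488808/2835, …
ICs: h(0) = -8.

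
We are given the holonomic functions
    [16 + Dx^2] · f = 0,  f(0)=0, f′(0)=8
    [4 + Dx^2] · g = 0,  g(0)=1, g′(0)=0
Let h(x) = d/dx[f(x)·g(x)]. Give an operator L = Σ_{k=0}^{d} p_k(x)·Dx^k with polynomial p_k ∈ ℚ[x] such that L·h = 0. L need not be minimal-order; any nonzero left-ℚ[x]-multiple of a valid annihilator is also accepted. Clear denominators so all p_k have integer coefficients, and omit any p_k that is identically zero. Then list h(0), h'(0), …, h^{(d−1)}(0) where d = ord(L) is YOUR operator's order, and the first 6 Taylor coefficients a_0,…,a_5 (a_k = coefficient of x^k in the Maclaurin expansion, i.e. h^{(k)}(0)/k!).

f: a_k = 0, 8, 0, -64/3, 0, 256/15, …
g: a_k = 1, 0, -2, 0, 2/3, 0, …
Product ⇒ symmetric product L₀, ord ≤ 4.
Derive L from L₀ (diff closure).
L = 144 + 40·Dx^2 + Dx^4  (order 4).
h: a_k = 8, 0, -112, 0, 976/3, 0, …
ICs: h(0) = 8, h′(0) = 0, h′′(0) = -224, h′′′(0) = 0.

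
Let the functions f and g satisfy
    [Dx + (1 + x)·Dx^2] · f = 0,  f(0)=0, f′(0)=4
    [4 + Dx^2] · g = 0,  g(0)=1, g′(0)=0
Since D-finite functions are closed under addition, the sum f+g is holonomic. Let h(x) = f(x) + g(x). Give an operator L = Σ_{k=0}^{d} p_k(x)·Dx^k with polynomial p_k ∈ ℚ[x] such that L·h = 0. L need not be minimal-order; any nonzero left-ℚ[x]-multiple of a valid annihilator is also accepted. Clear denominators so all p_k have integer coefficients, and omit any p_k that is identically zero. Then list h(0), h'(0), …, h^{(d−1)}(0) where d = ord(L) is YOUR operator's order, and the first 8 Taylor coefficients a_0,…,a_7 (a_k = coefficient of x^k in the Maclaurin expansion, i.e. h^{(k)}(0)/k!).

f: a_k = 0, 4, -2, 4/3, -1, 4/5, -2/3, 4/7, …
g: a_k = 1, 0, -2, 0, 2/3, 0, -4/45, 0, …
f+g: L₀ = lclm(L_f,L_g), ord ≤ 2+2.
L = (20 + 16·x + 8·x^2)·Dx + (12 + 28·x + 24·x^2 + 8·x^3)·Dx^2 + (5 + 4·x + 2·x^2)·Dx^3 + (3 + 7·x + 6·x^2 + 2·x^3)·Dx^4  (order 4).
h: a_k = 1, 4, -4, 4/3, -1/3, 4/5, -34/45, 4/7, …
ICs: h(0) = 1, h′(0) = 4, h′′(0) = -8, h′′′(0) = 8.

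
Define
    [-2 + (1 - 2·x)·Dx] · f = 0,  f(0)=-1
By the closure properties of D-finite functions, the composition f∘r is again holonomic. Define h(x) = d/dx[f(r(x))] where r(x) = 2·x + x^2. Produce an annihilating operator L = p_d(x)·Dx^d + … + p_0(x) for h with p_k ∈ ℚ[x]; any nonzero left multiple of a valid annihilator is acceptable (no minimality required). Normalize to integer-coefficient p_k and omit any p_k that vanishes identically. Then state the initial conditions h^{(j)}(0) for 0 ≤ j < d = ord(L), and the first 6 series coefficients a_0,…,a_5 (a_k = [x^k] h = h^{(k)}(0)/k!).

L = (9 + 12·x + 6·x^2) + (-1 + 3·x + 6·x^2 + 2·x^3)·Dx  (order 1).
h: a_k = -4, -36, -240, -1424, -7920, -42288, …
ICs: h(0) = -4.

f: a_k = -1, -2, -4, -8, -16, -32, …
Substitute x→r, Dx→(1/r')Dx; clear ⇒ L₀.
Differentiate: ansatz ord ≤ ord L₀ ⇒ L.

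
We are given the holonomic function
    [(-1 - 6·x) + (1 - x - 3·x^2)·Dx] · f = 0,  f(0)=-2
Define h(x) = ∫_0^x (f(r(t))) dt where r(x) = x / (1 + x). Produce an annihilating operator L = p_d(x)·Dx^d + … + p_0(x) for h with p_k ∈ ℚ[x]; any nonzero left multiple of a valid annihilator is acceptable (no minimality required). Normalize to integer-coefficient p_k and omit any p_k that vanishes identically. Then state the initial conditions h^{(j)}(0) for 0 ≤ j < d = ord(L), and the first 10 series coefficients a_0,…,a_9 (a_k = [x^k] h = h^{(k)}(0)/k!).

L = (1 + 7·x)·Dx + (-1 - 2·x + 2·x^2 + 3·x^3)·Dx^2  (order 2).
h: a_k = 0, -2, -1, -2, 0, -18/5, 3, -72/7, 63/4, -38, …
ICs: h(0) = 0, h′(0) = -2.

f: a_k = -2, -2, -8, -14, -38, -80, -194, -434, -1016, -2318, …
f∘r: x↦r, Dx↦Dx/r' in L_f ⇒ L₀.
Integrate: L := L₀·Dx.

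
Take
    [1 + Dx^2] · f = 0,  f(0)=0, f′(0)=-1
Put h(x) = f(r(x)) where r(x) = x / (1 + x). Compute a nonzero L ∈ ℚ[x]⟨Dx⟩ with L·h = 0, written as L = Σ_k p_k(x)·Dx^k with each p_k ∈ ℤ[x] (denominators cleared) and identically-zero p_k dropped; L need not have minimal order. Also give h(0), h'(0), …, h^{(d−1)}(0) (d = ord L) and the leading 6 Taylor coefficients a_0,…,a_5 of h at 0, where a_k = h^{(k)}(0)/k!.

f: a_k = 0, -1, 0, 1/6, 0, -1/120, …
Substitute x→r, Dx→(1/r')Dx; clear ⇒ L₀.
L = 1 + (2 + 6·x + 6·x^2 + 2·x^3)·Dx + (1 + 4·x + 6·x^2 + 4·x^3 + x^4)·Dx^2  (order 2).
h: a_k = 0, -1, 1, -5/6, 1/2, -1/120, …
ICs: h(0) = 0, h′(0) = -1.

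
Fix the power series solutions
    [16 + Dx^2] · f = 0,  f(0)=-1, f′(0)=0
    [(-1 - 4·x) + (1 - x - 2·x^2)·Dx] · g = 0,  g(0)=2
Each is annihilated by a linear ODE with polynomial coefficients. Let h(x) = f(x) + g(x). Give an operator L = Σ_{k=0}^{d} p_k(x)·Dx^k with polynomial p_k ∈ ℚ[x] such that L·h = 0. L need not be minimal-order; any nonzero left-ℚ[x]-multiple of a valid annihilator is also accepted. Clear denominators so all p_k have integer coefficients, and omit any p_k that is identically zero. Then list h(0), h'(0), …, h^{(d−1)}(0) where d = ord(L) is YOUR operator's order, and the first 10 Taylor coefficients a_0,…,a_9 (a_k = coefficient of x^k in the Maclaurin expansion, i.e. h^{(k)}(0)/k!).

L = (-368 - 1408·x + 256·x^2 - 512·x^3 - 2560·x^4 - 2048·x^5) + (176 - 336·x - 384·x^2 + 1024·x^3 + 384·x^4 - 1536·x^5 - 1024·x^6)·Dx + (-23 - 88·x + 16·x^2 - 32·x^3 - 160·x^4 - 128·x^5)·Dx^2 + (11 - 21·x - 24·x^2 + 64·x^3 + 24·x^4 - 96·x^5 - 64·x^6)·Dx^3  (order 3).
h: a_k = 1, 2, 14, 10, 34/3, 42, 4126/45, 170, 107218/315, 682, …
ICs: h(0) = 1, h′(0) = 2, h′′(0) = 28.

f: a_k = -1, 0, 8, 0, -32/3, 0, 256/45, 0, -512/315, 0, …
g: a_k = 2, 2, 6, 10, 22, 42, 86, 170, 342, 682, …
f+g: L₀ = lclm(L_f,L_g), ord ≤ 2+1.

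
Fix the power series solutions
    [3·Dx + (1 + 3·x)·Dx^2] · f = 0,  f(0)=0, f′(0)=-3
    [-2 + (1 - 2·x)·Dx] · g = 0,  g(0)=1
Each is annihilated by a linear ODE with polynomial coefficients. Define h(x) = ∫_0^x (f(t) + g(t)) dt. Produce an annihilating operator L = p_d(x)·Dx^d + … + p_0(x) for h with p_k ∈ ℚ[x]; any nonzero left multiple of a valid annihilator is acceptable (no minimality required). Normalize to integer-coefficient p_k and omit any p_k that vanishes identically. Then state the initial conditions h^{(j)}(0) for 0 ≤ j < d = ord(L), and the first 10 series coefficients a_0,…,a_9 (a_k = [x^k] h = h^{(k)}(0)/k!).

f: a_k = 0, -3, 9/2, -9, 81/4, -243/5, 243/2, -2187/7, 6561/8, -2187, …
g: a_k = 1, 2, 4, 8, 16, 32, 64, 128, 256, 512, …
Weyl lclm of L_f,L_g ⇒ L₀ (ord ≤ 3).
h=∫h₀ ⇒ L = L₀·Dx.
L = (-144 - 72·x)·Dx^2 + (-6 - 216·x - 144·x^2)·Dx^3 + (7 + 13·x - 36·x^2 - 36·x^3)·Dx^4  (order 4).
h: a_k = 0, 1, -1/2, 17/6, -1/4, 29/4, -83/30, 53/2, -1291/56, 8609/72, …
ICs: h(0) = 0, h′(0) = 1, h′′(0) = -1, h′′′(0) = 17.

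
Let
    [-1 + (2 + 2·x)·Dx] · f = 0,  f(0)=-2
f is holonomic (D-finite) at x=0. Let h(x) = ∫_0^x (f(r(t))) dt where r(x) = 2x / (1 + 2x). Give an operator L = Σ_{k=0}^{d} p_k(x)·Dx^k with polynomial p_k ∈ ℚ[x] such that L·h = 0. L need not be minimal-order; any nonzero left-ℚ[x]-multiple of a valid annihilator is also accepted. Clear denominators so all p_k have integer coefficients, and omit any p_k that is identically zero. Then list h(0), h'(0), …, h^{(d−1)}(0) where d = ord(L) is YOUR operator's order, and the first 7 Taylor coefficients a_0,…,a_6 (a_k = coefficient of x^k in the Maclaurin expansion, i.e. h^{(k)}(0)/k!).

f: a_k = -2, -1, 1/4, -1/8, 5/64, -7/128, 21/512, …
h₀=f(r): pull back L_f along r ⇒ L₀.
∫: right-multiply L₀ by Dx.
L = -Dx + (1 + 6·x + 8·x^2)·Dx^2  (order 2).
h: a_k = 0, -2, -1, 5/3, -13/4, 141/20, -133/8, …
ICs: h(0) = 0, h′(0) = -2.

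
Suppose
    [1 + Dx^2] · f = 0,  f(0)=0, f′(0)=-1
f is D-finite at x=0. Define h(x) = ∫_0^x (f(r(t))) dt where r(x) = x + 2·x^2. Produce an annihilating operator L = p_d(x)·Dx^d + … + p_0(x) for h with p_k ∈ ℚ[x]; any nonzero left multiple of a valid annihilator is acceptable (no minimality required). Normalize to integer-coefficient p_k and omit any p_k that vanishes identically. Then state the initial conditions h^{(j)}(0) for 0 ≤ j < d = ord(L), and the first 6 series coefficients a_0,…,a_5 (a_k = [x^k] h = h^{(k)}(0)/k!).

L = (1 + 12·x + 48·x^2 + 64·x^3)·Dx - 4·Dx^2 + (1 + 4·x)·Dx^3  (order 3).
h: a_k = 0, 0, -1/2, -2/3, 1/24, 1/5, …
ICs: h(0) = 0, h′(0) = 0, h′′(0) = -1.

f: a_k = 0, -1, 0, 1/6, 0, -1/120, …
Substitute x→r, Dx→(1/r')Dx; clear ⇒ L₀.
h=∫h₀ ⇒ L = L₀·Dx.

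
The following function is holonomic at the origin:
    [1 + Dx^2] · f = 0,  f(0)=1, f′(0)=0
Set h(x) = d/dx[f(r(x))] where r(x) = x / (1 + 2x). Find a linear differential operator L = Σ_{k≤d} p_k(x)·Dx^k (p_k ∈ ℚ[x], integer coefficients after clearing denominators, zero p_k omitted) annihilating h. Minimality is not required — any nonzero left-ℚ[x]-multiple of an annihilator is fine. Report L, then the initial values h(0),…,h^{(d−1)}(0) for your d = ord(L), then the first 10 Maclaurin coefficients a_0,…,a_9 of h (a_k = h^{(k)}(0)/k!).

f: a_k = 1, 0, -1/2, 0, 1/24, 0, -1/720, 0, 1/40320, 0, …
Substitute x→r, Dx→(1/r')Dx; clear ⇒ L₀.
Derive L from L₀ (diff closure).
L = (25 + 96·x + 96·x^2) + (12 + 72·x + 144·x^2 + 96·x^3)·Dx + (1 + 8·x + 24·x^2 + 32·x^3 + 16·x^4)·Dx^2  (order 2).
h: a_k = 0, -1, 6, -143/6, 235/3, -27601/120, 12509/20, -8095583/5040, 1103647/280, -3377674081/362880, …
ICs: h(0) = 0, h′(0) = -1.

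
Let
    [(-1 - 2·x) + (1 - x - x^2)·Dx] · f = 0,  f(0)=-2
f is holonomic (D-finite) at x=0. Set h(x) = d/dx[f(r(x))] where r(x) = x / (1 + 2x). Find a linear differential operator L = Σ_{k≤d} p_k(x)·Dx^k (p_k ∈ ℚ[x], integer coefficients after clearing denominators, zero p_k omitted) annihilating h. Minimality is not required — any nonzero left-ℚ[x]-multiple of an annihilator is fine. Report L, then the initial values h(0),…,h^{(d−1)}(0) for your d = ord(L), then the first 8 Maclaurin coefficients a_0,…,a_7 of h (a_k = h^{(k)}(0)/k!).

f: a_k = -2, -2, -4, -6, -10, -16, -26, -42, …
Substitute x→r, Dx→(1/r')Dx; clear ⇒ L₀.
Differentiate: ansatz ord ≤ ord L₀ ⇒ L.
L = (-6·x - 18·x^2 - 16·x^3) + (-1 - 9·x - 27·x^2 - 30·x^3 - 8·x^4)·Dx  (order 1).
h: a_k = -2, 0, 6, -24, 80, -252, 770, -2304, …
ICs: h(0) = -2.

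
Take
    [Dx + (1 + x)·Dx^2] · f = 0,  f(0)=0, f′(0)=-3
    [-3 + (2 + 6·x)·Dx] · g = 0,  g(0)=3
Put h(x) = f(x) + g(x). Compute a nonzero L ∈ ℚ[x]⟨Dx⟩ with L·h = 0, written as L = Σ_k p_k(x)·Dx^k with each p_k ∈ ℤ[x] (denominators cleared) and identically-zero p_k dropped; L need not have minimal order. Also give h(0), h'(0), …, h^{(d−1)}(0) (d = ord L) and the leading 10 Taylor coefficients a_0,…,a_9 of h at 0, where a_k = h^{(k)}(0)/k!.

L = (-15 + 9·x)·Dx + (-19 - 6·x + 45·x^2)·Dx^2 + (-2 - 2·x + 18·x^2 + 18·x^3)·Dx^3  (order 3).
h: a_k = 3, 3/2, -15/8, 65/16, -1119/128, 24747/1280, -45415/1024, 1509447/14336, -8431719/32768, 126594569/196608, …
ICs: h(0) = 3, h′(0) = 3/2, h′′(0) = -15/4.

f: a_k = 0, -3, 3/2, -1, 3/4, -3/5, 1/2, -3/7, 3/8, -1/3, …
g: a_k = 3, 9/2, -27/8, 81/16, -1215/128, 5103/256, -45927/1024, 216513/2048, -8444007/32768, 42220035/65536, …
Sum ⇒ L₀ = lclm(L_f,L_g) in ℚ(x)⟨Dx⟩.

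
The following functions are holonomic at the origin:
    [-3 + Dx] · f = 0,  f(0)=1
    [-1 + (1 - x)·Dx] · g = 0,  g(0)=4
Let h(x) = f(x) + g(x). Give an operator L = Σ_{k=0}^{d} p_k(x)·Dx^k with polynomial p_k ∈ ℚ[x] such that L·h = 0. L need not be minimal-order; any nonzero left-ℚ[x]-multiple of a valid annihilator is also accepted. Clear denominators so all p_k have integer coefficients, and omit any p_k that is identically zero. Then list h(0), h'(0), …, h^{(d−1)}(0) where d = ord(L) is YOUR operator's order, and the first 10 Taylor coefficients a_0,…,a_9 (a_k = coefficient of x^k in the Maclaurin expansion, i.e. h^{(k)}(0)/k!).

f: a_k = 1, 3, 9/2, 9/2, 27/8, 81/40, 81/80, 243/560, 729/4480, 243/4480, …
g: a_k = 4, 4, 4, 4, 4, 4, 4, 4, 4, 4, …
Weyl lclm of L_f,L_g ⇒ L₀ (ord ≤ 2).
L = (-3 + 9·x) + (7 - 18·x + 9·x^2)·Dx + (-2 + 5·x - 3·x^2)·Dx^2  (order 2).
h: a_k = 5, 7, 17/2, 17/2, 59/8, 241/40, 401/80, 2483/560, 18649/4480, 18163/4480, …
ICs: h(0) = 5, h′(0) = 7.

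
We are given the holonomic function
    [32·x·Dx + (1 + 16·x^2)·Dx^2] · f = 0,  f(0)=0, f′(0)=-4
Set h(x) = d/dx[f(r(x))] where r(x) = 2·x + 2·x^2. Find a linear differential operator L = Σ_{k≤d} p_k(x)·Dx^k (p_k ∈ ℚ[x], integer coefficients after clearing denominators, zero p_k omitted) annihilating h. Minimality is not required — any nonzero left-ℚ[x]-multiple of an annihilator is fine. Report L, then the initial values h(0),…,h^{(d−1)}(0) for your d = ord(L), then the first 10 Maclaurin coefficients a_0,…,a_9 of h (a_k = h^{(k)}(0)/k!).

f: a_k = 0, -4, 0, 64/3, 0, -1024/5, 0, 16384/7, 0, -262144/9, …
Substitute x→r, Dx→(1/r')Dx; clear ⇒ L₀.
h=h₀': d/dx-closure on L₀ ⇒ L.
L = (-2 + 128·x + 512·x^2 + 768·x^3 + 384·x^4) + (1 + 2·x + 64·x^2 + 256·x^3 + 320·x^4 + 128·x^5)·Dx  (order 1).
h: a_k = -8, -16, 512, 2048, -30208, -195584, 1638400, 16252928, -77889536, -1237385216, …
ICs: h(0) = -8.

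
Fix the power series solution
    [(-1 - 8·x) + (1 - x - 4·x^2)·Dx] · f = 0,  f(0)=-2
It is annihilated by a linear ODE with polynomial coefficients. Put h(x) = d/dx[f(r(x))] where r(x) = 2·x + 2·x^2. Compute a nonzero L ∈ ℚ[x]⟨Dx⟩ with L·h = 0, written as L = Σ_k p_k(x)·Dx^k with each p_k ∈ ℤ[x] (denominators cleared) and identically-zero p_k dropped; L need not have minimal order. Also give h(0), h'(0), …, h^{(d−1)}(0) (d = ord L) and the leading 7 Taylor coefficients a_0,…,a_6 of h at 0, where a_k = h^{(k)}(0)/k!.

L = (22 + 204·x + 1260·x^2 + 4672·x^3 + 8736·x^4 + 7680·x^5 + 2560·x^6) + (-1 - 16·x + 6·x^2 + 420·x^3 + 1520·x^4 + 2400·x^5 + 1792·x^6 + 512·x^7)·Dx  (order 1).
h: a_k = -4, -88, -672, -5600, -41520, -298080, -2080512, …
ICs: h(0) = -4.

f: a_k = -2, -2, -10, -18, -58, -130, -362, …
f∘r: x↦r, Dx↦Dx/r' in L_f ⇒ L₀.
h=h₀': d/dx-closure on L₀ ⇒ L.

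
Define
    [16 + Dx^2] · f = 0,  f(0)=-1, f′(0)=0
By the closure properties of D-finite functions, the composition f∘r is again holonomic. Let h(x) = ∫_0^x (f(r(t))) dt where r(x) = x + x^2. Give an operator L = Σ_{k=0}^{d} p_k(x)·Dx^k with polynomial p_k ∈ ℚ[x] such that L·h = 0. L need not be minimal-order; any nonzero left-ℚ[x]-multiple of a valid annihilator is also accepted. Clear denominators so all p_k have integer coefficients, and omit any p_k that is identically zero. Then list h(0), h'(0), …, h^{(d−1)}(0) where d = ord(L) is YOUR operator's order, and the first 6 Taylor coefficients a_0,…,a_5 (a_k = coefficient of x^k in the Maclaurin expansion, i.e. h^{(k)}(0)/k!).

L = (16 + 96·x + 192·x^2 + 128·x^3)·Dx - 2·Dx^2 + (1 + 2·x)·Dx^3  (order 3).
h: a_k = 0, -1, 0, 8/3, 4, -8/15, …
ICs: h(0) = 0, h′(0) = -1, h′′(0) = 0.

f: a_k = -1, 0, 8, 0, -32/3, 0, …
h₀=f(r): pull back L_f along r ⇒ L₀.
h=∫h₀ ⇒ L = L₀·Dx.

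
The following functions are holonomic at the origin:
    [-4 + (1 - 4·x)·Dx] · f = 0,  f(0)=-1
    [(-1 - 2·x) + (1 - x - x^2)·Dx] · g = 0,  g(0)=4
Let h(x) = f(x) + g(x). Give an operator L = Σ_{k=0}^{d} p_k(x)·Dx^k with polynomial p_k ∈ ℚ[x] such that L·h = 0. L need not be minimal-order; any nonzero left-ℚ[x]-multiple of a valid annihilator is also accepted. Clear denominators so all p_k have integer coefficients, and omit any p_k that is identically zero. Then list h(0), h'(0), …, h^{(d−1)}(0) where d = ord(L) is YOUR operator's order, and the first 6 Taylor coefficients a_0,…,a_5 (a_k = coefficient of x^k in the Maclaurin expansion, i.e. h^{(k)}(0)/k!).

f: a_k = -1, -4, -16, -64, -256, -1024, …
g: a_k = 4, 4, 8, 12, 20, 32, …
h₀=f+g: left-lcm gives L₀, ord ≤ 2.
L = (-16 - 72·x + 24·x^2 - 32·x^3) + (28 - 38·x - 54·x^2 + 16·x^3 - 64·x^4)·Dx + (-3 + 17·x - 23·x^2 + 14·x^3 - 4·x^4 - 16·x^5)·Dx^2  (order 2).
h: a_k = 3, 0, -8, -52, -236, -992, …
ICs: h(0) = 3, h′(0) = 0.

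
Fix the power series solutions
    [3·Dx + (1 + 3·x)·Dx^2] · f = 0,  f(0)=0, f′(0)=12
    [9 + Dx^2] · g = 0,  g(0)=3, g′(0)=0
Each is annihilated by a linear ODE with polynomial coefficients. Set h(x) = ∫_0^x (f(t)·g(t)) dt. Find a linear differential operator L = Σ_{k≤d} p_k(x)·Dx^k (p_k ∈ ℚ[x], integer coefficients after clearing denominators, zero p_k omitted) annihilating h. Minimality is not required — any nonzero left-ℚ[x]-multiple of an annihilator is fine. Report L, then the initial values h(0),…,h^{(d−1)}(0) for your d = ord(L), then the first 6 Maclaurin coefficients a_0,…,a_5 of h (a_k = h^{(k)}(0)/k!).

L = (-81 + 486·x + 4617·x^2 + 11664·x^3 + 8748·x^4)·Dx + (36 + 540·x + 1944·x^2 + 1944·x^3)·Dx^2 + (180·x + 1134·x^2 + 2592·x^3 + 1944·x^4)·Dx^3 + (4 + 60·x + 216·x^2 + 216·x^3)·Dx^4 + (1 + 14·x + 69·x^2 + 144·x^3 + 108·x^4)·Dx^5  (order 5).
h: a_k = 0, 0, 18, -18, -27/2, 0, …
ICs: h(0) = 0, h′(0) = 0, h′′(0) = 36, h′′′(0) = -108, h′′′′(0) = -324.

f: a_k = 0, 12, -18, 36, -81, 972/5, …
g: a_k = 3, 0, -27/2, 0, 81/8, 0, …
Sym-product of L_f,L_g gives L₀ (≤ ord 4).
h=∫₀ˣh₀: take L = L₀·Dx.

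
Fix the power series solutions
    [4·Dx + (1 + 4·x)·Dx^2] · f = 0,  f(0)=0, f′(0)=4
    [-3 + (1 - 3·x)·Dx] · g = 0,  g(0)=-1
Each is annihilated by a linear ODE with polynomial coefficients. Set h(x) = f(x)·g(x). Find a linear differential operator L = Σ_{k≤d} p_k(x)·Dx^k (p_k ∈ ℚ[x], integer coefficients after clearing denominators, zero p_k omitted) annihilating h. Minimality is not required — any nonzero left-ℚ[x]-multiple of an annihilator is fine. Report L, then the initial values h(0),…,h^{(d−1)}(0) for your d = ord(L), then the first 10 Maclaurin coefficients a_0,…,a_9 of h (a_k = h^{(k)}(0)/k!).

f: a_k = 0, 4, -8, 64/3, -64, 1024/5, -2048/3, 16384/7, -8192, 262144/9, …
g: a_k = -1, -3, -9, -27, -81, -243, -729, -2187, -6561, -19683, …
f·g: L₀ = L_f ⊗_s L_g, ord ≤ 2·1.
L = 12 + (2 + 36·x)·Dx + (-1 - x + 12·x^2)·Dx^2  (order 2).
h: a_k = 0, -4, -4, -100/3, -36, -1564/5, -3836/15, -108772/35, -39596/35, -10244132/315, …
ICs: h(0) = 0, h′(0) = -4.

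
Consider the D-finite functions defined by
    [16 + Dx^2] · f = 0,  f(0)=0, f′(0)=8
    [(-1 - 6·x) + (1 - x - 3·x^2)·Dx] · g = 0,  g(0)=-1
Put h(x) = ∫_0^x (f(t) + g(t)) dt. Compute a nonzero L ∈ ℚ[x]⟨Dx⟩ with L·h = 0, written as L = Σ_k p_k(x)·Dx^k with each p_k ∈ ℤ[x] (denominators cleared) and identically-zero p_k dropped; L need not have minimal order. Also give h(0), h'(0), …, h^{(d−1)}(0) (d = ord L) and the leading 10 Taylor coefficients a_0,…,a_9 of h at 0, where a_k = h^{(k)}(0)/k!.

L = (-464 - 2816·x - 416·x^2 - 2112·x^3 - 5760·x^4 - 6912·x^5)·Dx + (192 - 304·x - 672·x^2 + 1312·x^3 + 1008·x^4 - 3456·x^5 - 3456·x^6)·Dx^2 + (-29 - 176·x - 26·x^2 - 132·x^3 - 360·x^4 - 432·x^5)·Dx^3 + (12 - 19·x - 42·x^2 + 82·x^3 + 63·x^4 - 216·x^5 - 216·x^6)·Dx^4  (order 4).
h: a_k = 0, -1, 7/2, -4/3, -85/12, -19/5, -172/45, -97/7, -70403/2520, -508/9, …
ICs: h(0) = 0, h′(0) = -1, h′′(0) = 7, h′′′(0) = -8.

f: a_k = 0, 8, 0, -64/3, 0, 256/15, 0, -2048/315, 0, 4096/2835, …
g: a_k = -1, -1, -4, -7, -19, -40, -97, -217, -508, -1159, …
L₀ := lclm(L_f,L_g); ord L₀ ≤ 2+1.
Integrate: L := L₀·Dx.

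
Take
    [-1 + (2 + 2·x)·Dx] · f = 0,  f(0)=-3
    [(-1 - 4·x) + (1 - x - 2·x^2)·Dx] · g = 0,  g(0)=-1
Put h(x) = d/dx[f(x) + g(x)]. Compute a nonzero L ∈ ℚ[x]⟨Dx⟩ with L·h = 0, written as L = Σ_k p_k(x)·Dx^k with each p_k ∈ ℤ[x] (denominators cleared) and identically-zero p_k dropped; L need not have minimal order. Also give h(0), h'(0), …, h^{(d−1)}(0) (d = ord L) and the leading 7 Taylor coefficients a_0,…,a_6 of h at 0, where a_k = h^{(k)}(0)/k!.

L = (-78 - 288·x - 288·x^2 - 240·x^3) + (-117 - 693·x - 1188·x^2 - 1332·x^3 - 720·x^4)·Dx + (26 + 52·x + 2·x^2 - 208·x^3 - 344·x^4 - 160·x^5)·Dx^2  (order 2).
h: a_k = -5/2, -21/4, -249/16, -1393/32, -26985/256, -131907/512, -1219253/2048, …
ICs: h(0) = -5/2, h′(0) = -21/4.

f: a_k = -3, -3/2, 3/8, -3/16, 15/128, -21/256, 63/1024, …
g: a_k = -1, -1, -3, -5, -11, -21, -43, …
h₀=f+g: left-lcm gives L₀, ord ≤ 2.
h=h₀': d/dx-closure on L₀ ⇒ L.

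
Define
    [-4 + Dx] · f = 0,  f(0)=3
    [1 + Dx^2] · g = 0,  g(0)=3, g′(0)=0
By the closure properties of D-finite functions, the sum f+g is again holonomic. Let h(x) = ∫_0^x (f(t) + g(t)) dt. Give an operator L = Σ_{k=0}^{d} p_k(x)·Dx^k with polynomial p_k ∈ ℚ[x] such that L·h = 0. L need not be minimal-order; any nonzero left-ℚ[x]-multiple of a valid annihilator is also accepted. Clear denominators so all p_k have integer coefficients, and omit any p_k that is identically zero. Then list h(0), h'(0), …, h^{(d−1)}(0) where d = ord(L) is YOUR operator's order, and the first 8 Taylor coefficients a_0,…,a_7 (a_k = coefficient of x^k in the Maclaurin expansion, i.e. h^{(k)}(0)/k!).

L = -4·Dx + Dx^2 - 4·Dx^3 + Dx^4  (order 4).
h: a_k = 0, 6, 6, 15/2, 8, 257/40, 64/15, 39/16, …
ICs: h(0) = 0, h′(0) = 6, h′′(0) = 12, h′′′(0) = 45.

f: a_k = 3, 12, 24, 32, 32, 128/5, 256/15, 1024/105, …
g: a_k = 3, 0, -3/2, 0, 1/8, 0, -1/240, 0, …
f+g: L₀ = lclm(L_f,L_g), ord ≤ 1+2.
h=∫h₀ ⇒ L = L₀·Dx.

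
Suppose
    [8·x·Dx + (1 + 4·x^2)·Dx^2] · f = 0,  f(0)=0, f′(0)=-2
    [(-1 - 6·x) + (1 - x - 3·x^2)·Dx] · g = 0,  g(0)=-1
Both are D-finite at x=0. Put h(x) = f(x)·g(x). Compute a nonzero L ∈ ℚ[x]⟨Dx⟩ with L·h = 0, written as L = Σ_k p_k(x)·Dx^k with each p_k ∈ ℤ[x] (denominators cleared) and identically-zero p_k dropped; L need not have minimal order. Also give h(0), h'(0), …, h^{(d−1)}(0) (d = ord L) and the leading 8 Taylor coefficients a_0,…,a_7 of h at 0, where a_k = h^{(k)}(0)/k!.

f: a_k = 0, -2, 0, 8/3, 0, -32/5, 0, 128/7, …
g: a_k = -1, -1, -4, -7, -19, -40, -97, -217, …
f·g: L₀ = L_f ⊗_s L_g, ord ≤ 2·1.
L = (6 + 8·x + 72·x^2) + (2 + 4·x + 16·x^2 + 72·x^3)·Dx + (-1 + x - x^2 + 4·x^3 + 12·x^4)·Dx^2  (order 2).
h: a_k = 0, 2, 2, 16/3, 34/3, 506/15, 1016/15, 15818/105, …
ICs: h(0) = 0, h′(0) = 2.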